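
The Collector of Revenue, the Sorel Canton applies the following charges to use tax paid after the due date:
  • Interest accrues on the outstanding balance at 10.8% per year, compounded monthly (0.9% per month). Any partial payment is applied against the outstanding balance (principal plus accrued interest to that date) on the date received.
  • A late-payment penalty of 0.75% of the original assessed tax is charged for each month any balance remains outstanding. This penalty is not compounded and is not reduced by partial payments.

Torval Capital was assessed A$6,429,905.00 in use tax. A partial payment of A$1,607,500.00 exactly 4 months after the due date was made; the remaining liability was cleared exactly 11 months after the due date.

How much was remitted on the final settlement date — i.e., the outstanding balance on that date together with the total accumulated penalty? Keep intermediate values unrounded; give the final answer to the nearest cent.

A$5,914,817.26

Balance at month 4: A$6,429,905.0000 × (1 + 0.009)^4 = A$6,664,525.3056…
After A$1,607,500.00 payment: A$6,664,525.3056… − A$1,607,500.00 = A$5,057,025.3056…
Balance at month 11: A$5,057,025.3056… × (1 + 0.009)^7 = A$5,384,350.0975…
Penalty: 11 × 0.75% × A$6,429,905.00 = A$530,467.16…
Final settlement = outstanding balance + penalty = A$5,384,350.0975… + A$530,467.16… = A$5,914,817.26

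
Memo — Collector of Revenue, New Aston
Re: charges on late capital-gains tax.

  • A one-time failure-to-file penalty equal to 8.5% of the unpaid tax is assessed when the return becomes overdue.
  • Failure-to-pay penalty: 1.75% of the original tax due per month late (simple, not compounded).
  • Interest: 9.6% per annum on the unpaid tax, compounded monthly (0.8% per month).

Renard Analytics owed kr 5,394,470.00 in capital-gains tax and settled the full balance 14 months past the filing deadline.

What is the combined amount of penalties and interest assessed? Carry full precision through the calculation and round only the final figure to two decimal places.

Failure-to-file penalty: 8.5% × kr 5,394,470.00 = kr 458,529.95
Failure-to-pay penalty = 1.75% × kr 5,394,470.00 × 14 mo = kr 1,321,645.15
Interest: kr 5,394,470.00 × ((1 + 0.008)^14 − 1) = kr 5,394,470.00 × 0.1180145… = kr 636,625.8659…
Penalties + interest = kr 1,780,175.1000 + kr 636,625.8659… = kr 2,416,800.97

kr 2,416,800.97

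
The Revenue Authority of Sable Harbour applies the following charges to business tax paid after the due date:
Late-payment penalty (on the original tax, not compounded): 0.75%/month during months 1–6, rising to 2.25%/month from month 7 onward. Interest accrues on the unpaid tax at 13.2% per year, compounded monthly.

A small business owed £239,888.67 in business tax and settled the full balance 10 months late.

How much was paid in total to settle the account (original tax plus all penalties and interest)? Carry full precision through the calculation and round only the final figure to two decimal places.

£300,006.65

Penalty, months 1–6: 6 × 0.75% × £239,888.67 = £10,794.99…
Penalty, months 7–10: 4 × 2.25% × £239,888.67 = £21,589.98…
Interest (13.2%/yr ÷ 12 = 1.1%/month): £239,888.67 × ((1 + 0.011)^10 − 1) = £27,733.0099…
Total = £239,888.67 + £32,384.9705… + £27,733.0099… = £300,006.65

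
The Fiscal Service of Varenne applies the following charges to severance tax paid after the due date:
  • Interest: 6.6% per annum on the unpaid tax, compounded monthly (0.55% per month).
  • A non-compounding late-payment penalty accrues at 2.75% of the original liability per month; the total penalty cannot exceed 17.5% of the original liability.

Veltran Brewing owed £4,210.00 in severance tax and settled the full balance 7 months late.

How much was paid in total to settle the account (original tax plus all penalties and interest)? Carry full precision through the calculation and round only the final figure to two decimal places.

£5,111.53

Penalty (uncapped): 7 × 2.75% × £4,210.00 = £810.43…; cap = 17.5% × £4,210.00 = £736.75 → penalty = £736.75
Interest: £4,210.00 × ((1 + 0.0055)^7 − 1) = £4,210.00 × 0.0391411… = £164.7841…
Total = £4,210.00 + £736.7500 + £164.7841… = £5,111.53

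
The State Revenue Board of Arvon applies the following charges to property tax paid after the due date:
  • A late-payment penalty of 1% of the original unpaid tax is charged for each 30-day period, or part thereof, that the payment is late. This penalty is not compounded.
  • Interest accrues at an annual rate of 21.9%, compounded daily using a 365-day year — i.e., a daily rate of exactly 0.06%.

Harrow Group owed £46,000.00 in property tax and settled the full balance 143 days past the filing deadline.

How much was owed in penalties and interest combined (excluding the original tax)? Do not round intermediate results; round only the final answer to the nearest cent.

£6,419.78

Penalty periods: ⌈143/30⌉ = 5; penalty = 5 × 1% × £46,000.00 = £2,300.00
Interest: £46,000.00 × ((1 + 0.0006)^143 − 1) = £46,000.00 × 0.08956035… = £4,119.7763…
Penalties + interest = £2,300.0000 + £4,119.7763… = £6,419.78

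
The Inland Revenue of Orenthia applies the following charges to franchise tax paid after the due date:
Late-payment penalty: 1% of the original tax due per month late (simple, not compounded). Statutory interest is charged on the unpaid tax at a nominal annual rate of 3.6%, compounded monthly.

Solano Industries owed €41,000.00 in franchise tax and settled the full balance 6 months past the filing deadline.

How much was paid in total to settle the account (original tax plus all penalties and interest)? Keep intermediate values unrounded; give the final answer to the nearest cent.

€44,203.56

Late-payment penalty = 1% × €41,000.00 × 6 mo = €2,460.00
Interest (3.6%/yr ÷ 12 = 0.3%/month): €41,000.00 × ((1 + 0.003)^6 − 1) = €743.5572…
Total = €41,000.00 + €2,460.0000 + €743.5572… = €44,203.56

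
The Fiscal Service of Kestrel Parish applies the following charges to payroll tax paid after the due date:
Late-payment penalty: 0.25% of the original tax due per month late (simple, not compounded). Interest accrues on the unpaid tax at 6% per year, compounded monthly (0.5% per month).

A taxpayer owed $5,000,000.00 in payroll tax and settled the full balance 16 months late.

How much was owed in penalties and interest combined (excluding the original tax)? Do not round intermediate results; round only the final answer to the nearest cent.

Late-payment penalty: 16 × 0.25% × $5,000,000.00 = $200,000.00
Interest: $5,000,000.00 × ((1 + 0.005)^16 − 1) = $5,000,000.00 × 0.0830712… = $415,355.7564…
Penalties + interest = $200,000.0000 + $415,355.7564… = $615,355.76

$615,355.76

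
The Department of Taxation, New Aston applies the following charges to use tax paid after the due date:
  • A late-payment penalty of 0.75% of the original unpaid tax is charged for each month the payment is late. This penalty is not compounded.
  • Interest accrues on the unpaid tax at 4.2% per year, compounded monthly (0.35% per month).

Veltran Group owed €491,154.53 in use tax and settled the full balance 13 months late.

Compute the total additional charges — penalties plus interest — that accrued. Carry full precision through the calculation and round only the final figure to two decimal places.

Late-payment penalty = 0.75% × €491,154.53 × 13 mo = €47,887.57…
Interest: €491,154.53 × ((1 + 0.0035)^13 − 1) = €491,154.53 × 0.0464679… = €22,822.9050…
Penalties + interest = €47,887.5667… + €22,822.9050… = €70,710.47

€70,710.47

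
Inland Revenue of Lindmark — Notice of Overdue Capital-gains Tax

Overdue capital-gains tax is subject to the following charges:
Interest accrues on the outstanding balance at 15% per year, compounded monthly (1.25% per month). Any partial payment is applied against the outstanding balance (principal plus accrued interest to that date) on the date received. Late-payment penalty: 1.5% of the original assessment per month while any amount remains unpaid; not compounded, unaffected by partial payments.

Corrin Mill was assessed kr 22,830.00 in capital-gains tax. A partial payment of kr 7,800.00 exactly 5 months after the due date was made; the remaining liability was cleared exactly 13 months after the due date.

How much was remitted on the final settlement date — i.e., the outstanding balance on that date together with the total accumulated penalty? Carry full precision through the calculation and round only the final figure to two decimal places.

kr 22,668.13

Balance at month 5: kr 22,830.0000 × (1 + 0.0125)^5 = kr 24,292.9956…
After kr 7,800.00 payment: kr 24,292.9956… − kr 7,800.00 = kr 16,492.9956…
Balance at month 13: kr 16,492.9956… × (1 + 0.0125)^8 = kr 18,216.2844…
Penalty: 13 × 1.5% × kr 22,830.00 = kr 4,451.85
Final settlement = outstanding balance + penalty = kr 18,216.2844… + kr 4,451.85 = kr 22,668.13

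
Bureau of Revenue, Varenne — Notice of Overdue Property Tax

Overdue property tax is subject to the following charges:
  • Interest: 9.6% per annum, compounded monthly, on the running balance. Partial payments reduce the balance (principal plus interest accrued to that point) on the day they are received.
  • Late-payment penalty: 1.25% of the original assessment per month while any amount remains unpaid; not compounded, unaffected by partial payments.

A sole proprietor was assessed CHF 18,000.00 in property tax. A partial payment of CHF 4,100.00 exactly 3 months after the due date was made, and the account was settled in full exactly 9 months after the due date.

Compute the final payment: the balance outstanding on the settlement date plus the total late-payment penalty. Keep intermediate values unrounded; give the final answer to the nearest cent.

CHF 17,062.48

Monthly rate = 9.6% ÷ 12 = 0.8%
Balance at month 3: CHF 18,000.0000 × (1 + 0.008)^3 = CHF 18,435.4652…
After CHF 4,100.00 payment: CHF 18,435.4652… − CHF 4,100.00 = CHF 14,335.4652…
Balance at month 9: CHF 14,335.4652… × (1 + 0.008)^6 = CHF 15,037.4773…
Penalty: 9 × 1.25% × CHF 18,000.00 = CHF 2,025.00
Final settlement = outstanding balance + penalty = CHF 15,037.4773… + CHF 2,025.00 = CHF 17,062.48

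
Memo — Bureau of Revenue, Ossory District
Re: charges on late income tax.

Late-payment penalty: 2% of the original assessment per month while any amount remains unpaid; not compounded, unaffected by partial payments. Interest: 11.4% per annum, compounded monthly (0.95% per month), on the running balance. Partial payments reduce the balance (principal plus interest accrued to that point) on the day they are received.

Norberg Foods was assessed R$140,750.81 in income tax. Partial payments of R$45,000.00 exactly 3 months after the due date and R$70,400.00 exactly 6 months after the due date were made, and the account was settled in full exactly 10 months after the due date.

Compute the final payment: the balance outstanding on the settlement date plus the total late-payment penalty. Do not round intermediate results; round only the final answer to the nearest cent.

R$61,665.93

Balance at month 3: R$140,750.8100 × (1 + 0.0095)^3 = R$144,800.4370…
After R$45,000.00 payment: R$144,800.4370… − R$45,000.00 = R$99,800.4370…
Balance at month 6: R$99,800.4370… × (1 + 0.0095)^3 = R$102,671.8560…
After R$70,400.00 payment: R$102,671.8560… − R$70,400.00 = R$32,271.8560…
Balance at month 10: R$32,271.8560… × (1 + 0.0095)^4 = R$33,515.7727…
Penalty: 10 × 2% × R$140,750.81 = R$28,150.16…
Final settlement = outstanding balance + penalty = R$33,515.7727… + R$28,150.16… = R$61,665.93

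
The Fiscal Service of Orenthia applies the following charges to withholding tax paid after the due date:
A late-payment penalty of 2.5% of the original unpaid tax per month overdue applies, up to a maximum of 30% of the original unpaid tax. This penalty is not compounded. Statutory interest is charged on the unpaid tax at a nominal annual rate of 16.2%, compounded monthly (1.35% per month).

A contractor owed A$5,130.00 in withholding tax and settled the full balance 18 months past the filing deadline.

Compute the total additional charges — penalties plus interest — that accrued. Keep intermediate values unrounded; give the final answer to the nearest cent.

Penalty (uncapped): 18 × 2.5% × A$5,130.00 = A$2,308.50; cap = 30% × A$5,130.00 = A$1,539.00 → penalty = A$1,539.00
Interest: A$5,130.00 × ((1 + 0.0135)^18 − 1) = A$5,130.00 × 0.2729975… = A$1,400.4772…
Penalties + interest = A$1,539.0000 + A$1,400.4772… = A$2,939.48

A$2,939.48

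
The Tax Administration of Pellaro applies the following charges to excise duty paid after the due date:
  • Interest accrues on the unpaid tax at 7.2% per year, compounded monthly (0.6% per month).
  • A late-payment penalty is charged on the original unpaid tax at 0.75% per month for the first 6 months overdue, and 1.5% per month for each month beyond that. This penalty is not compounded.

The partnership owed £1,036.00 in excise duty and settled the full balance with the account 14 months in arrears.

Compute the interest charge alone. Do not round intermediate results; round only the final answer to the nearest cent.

Interest: £1,036.00 × ((1 + 0.006)^14 − 1) = £1,036.00 × 0.0873559… = £90.5008…

£90.50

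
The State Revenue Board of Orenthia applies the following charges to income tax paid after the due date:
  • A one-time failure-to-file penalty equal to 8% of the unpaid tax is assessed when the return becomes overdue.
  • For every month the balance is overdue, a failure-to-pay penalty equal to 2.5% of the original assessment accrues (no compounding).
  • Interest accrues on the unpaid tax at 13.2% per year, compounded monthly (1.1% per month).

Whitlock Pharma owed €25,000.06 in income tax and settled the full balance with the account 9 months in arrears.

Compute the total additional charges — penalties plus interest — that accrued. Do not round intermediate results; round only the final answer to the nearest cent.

Failure-to-file penalty: 8% × €25,000.06 = €2,000.00…
Failure-to-pay penalty: 9 × 2.5% × €25,000.06 = €5,625.01…
Interest: €25,000.06 × ((1 + 0.011)^9 − 1) = €25,000.06 × 0.1034697… = €2,586.7479…
Penalties + interest = €7,625.0183 + €2,586.7479… = €10,211.77

€10,211.77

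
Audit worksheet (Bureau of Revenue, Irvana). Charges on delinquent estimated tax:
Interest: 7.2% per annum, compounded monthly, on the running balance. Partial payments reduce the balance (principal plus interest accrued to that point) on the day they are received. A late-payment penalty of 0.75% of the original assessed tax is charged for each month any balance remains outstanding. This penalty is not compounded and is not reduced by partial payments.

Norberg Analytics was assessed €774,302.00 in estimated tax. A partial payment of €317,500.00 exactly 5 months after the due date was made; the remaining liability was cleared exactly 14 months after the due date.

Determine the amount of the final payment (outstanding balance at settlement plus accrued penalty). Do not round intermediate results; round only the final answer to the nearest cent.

€588,181.29

Monthly rate = 7.2% ÷ 12 = 0.6%
Balance at month 5: €774,302.0000 × (1 + 0.006)^5 = €797,811.4862…
After €317,500.00 payment: €797,811.4862… − €317,500.00 = €480,311.4862…
Balance at month 14: €480,311.4862… × (1 + 0.006)^9 = €506,879.5839…
Penalty: 14 × 0.75% × €774,302.00 = €81,301.71
Final settlement = outstanding balance + penalty = €506,879.5839… + €81,301.71 = €588,181.29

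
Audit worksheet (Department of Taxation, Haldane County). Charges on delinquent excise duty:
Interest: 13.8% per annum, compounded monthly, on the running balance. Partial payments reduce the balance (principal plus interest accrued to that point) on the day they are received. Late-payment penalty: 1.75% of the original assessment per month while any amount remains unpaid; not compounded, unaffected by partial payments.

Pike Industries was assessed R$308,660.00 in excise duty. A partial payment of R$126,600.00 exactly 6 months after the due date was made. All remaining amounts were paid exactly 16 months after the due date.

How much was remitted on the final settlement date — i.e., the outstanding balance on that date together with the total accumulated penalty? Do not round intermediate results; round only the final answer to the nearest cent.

R$315,113.65

Monthly rate = 13.8% ÷ 12 = 1.15%
Balance at month 6: R$308,660.0000 × (1 + 0.0115)^6 = R$330,579.3143…
After R$126,600.00 payment: R$330,579.3143… − R$126,600.00 = R$203,979.3143…
Balance at month 16: R$203,979.3143… × (1 + 0.0115)^10 = R$228,688.8542…
Penalty: 16 × 1.75% × R$308,660.00 = R$86,424.80
Final settlement = outstanding balance + penalty = R$228,688.8542… + R$86,424.80 = R$315,113.65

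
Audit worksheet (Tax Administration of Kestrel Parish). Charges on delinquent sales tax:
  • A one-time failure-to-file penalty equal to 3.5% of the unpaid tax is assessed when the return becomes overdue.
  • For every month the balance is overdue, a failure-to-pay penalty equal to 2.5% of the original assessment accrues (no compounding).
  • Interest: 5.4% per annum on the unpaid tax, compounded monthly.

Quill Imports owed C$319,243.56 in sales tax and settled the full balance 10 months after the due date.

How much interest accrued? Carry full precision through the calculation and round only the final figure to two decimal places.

C$14,660.39

Interest (5.4%/yr ÷ 12 = 0.45%/month): C$319,243.56 × ((1 + 0.0045)^10 − 1) = C$14,660.3895…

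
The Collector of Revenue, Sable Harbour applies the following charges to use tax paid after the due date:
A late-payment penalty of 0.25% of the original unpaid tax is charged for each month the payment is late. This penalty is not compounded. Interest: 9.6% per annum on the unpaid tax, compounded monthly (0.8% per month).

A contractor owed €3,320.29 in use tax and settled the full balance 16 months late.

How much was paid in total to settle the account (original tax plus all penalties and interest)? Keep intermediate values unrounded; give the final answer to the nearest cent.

€3,904.58

Late-payment penalty = 0.25% × €3,320.29 × 16 mo = €132.81…
Interest: €3,320.29 × ((1 + 0.008)^16 − 1) = €3,320.29 × 0.1359743… = €451.4742…
Total = €3,320.29 + €132.8116 + €451.4742… = €3,904.58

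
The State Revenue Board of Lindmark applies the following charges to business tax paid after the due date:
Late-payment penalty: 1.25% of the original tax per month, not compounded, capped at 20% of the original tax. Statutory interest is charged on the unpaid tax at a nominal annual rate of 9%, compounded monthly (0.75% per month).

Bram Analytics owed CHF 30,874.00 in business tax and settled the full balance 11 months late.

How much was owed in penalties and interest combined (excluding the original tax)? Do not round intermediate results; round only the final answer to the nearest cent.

CHF 6,889.98

Penalty: 11 × 1.25% × CHF 30,874.00 = CHF 4,245.18… (below the 20% cap of CHF 6,174.80)
Interest: CHF 30,874.00 × ((1 + 0.0075)^11 − 1) = CHF 30,874.00 × 0.0856644… = CHF 2,644.8031…
Penalties + interest = CHF 4,245.1750 + CHF 2,644.8031… = CHF 6,889.98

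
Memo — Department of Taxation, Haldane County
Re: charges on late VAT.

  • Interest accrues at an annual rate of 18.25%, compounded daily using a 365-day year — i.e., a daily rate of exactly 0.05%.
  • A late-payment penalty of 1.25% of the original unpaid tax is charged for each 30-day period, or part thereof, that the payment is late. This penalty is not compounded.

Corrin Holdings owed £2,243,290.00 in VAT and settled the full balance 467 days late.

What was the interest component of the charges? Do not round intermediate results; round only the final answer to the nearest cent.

Interest: £2,243,290.00 × ((1 + 0.0005)^467 − 1) = £2,243,290.00 × 0.26293913… = £589,848.7125…

£589,848.71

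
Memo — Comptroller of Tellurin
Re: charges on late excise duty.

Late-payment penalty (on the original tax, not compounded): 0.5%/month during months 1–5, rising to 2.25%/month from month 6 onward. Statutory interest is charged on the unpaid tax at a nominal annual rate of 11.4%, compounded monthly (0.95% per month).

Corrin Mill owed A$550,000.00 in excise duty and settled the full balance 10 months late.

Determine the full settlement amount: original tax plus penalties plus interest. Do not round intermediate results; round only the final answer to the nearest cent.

A$680,166.23

Penalty, months 1–5: 5 × 0.5% × A$550,000.00 = A$13,750.00
Penalty, months 6–10: 5 × 2.25% × A$550,000.00 = A$61,875.00
Interest: A$550,000.00 × ((1 + 0.0095)^10 − 1) = A$550,000.00 × 0.0991659… = A$54,541.2258…
Total = A$550,000.00 + A$75,625.0000 + A$54,541.2258… = A$680,166.23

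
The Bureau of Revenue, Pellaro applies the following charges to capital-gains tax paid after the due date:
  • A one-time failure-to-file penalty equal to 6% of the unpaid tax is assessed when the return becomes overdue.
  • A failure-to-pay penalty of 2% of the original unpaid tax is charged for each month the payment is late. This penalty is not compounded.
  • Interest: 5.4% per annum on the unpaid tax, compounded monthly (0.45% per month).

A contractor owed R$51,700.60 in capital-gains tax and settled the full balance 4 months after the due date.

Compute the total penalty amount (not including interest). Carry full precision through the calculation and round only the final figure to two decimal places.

Failure-to-file penalty: 6% × R$51,700.60 = R$3,102.04…
Failure-to-pay penalty = 2% × R$51,700.60 × 4 mo = R$4,136.05…
Total penalty = R$3,102.04… + R$4,136.05… = R$7,238.08

R$7,238.08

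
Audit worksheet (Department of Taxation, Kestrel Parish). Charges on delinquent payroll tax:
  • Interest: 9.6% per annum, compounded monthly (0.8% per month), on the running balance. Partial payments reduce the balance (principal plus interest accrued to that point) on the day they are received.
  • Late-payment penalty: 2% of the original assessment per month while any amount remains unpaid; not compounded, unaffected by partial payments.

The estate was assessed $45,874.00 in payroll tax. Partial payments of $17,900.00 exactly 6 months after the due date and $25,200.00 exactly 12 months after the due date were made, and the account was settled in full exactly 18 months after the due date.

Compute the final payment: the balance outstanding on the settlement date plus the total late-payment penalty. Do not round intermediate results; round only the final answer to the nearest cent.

$23,333.33

Balance at month 6: $45,874.0000 × (1 + 0.008)^6 = $48,120.4636…
After $17,900.00 payment: $48,120.4636… − $17,900.00 = $30,220.4636…
Balance at month 12: $30,220.4636… × (1 + 0.008)^6 = $31,700.3688…
After $25,200.00 payment: $31,700.3688… − $25,200.00 = $6,500.3688…
Balance at month 18: $6,500.3688… × (1 + 0.008)^6 = $6,818.6939…
Penalty: 18 × 2% × $45,874.00 = $16,514.64
Final settlement = outstanding balance + penalty = $6,818.6939… + $16,514.64 = $23,333.33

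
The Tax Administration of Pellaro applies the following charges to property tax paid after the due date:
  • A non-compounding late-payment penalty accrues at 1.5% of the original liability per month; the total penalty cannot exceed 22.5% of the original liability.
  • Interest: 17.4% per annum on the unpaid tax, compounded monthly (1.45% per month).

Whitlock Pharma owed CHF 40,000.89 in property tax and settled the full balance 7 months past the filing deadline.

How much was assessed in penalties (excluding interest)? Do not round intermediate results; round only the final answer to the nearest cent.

CHF 4,200.09

Penalty: 7 × 1.5% × CHF 40,000.89 = CHF 4,200.09… (below the 22.5% cap of CHF 9,000.20…)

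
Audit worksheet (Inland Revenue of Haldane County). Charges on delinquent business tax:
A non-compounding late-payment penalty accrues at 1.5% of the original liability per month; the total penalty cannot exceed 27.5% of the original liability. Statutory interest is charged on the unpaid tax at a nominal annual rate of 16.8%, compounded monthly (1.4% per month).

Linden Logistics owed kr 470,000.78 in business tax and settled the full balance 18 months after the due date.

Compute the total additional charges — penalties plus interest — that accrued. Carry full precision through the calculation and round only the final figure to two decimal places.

Penalty: 18 × 1.5% × kr 470,000.78 = kr 126,900.21… (below the 27.5% cap of kr 129,250.21…)
Interest: kr 470,000.78 × ((1 + 0.014)^18 − 1) = kr 470,000.78 × 0.2843494… = kr 133,644.4437…
Penalties + interest = kr 126,900.2106 + kr 133,644.4437… = kr 260,544.65

kr 260,544.65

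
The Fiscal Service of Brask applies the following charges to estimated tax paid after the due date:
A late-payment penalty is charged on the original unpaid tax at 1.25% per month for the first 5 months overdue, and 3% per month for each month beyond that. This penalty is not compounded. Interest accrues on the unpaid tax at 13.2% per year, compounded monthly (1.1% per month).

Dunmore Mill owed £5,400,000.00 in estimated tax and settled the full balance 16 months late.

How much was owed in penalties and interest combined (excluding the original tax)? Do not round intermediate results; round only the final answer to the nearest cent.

£3,152,480.71

Penalty, months 1–5: 5 × 1.25% × £5,400,000.00 = £337,500.00
Penalty, months 6–16: 11 × 3% × £5,400,000.00 = £1,782,000.00
Interest: £5,400,000.00 × ((1 + 0.011)^16 − 1) = £5,400,000.00 × 0.1912927… = £1,032,980.7123…
Penalties + interest = £2,119,500.0000 + £1,032,980.7123… = £3,152,480.71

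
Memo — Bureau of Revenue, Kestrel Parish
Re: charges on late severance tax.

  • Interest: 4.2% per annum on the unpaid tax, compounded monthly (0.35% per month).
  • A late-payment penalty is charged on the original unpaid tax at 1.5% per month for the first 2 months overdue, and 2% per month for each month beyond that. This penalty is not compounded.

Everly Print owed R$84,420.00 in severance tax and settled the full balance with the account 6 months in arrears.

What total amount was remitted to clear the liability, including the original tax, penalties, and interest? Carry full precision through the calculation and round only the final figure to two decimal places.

R$95,494.60

Penalty, months 1–2: 2 × 1.5% × R$84,420.00 = R$2,532.60
Penalty, months 3–6: 4 × 2% × R$84,420.00 = R$6,753.60
Interest: R$84,420.00 × ((1 + 0.0035)^6 − 1) = R$84,420.00 × 0.0211846… = R$1,788.4048…
Total = R$84,420.00 + R$9,286.2000 + R$1,788.4048… = R$95,494.60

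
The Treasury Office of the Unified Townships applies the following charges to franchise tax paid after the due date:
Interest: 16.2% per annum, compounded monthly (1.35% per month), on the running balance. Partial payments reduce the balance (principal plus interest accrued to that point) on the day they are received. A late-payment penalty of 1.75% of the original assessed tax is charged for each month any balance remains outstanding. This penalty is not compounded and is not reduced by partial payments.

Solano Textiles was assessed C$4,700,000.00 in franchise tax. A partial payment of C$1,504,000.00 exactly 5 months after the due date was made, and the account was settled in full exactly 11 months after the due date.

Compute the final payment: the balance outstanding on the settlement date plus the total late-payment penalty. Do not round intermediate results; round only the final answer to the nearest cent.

Balance at month 5: C$4,700,000.0000 × (1 + 0.0135)^5 = C$5,025,932.1703…
After C$1,504,000.00 payment: C$5,025,932.1703… − C$1,504,000.00 = C$3,521,932.1703…
Balance at month 11: C$3,521,932.1703… × (1 + 0.0135)^6 = C$3,817,011.8278…
Penalty: 11 × 1.75% × C$4,700,000.00 = C$904,750.00
Final settlement = outstanding balance + penalty = C$3,817,011.8278… + C$904,750.00 = C$4,721,761.83

C$4,721,761.83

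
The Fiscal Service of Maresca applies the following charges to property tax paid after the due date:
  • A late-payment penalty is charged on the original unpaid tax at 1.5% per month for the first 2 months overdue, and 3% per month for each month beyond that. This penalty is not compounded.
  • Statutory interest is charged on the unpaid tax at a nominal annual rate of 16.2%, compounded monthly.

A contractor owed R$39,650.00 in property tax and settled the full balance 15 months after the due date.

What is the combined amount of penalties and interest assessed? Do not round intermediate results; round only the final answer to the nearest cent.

Penalty, months 1–2: 2 × 1.5% × R$39,650.00 = R$1,189.50
Penalty, months 3–15: 13 × 3% × R$39,650.00 = R$15,463.50
Interest (16.2%/yr ÷ 12 = 1.35%/month): R$39,650.00 × ((1 + 0.0135)^15 − 1) = R$8,834.1166…
Penalties + interest = R$16,653.0000 + R$8,834.1166… = R$25,487.12

R$25,487.12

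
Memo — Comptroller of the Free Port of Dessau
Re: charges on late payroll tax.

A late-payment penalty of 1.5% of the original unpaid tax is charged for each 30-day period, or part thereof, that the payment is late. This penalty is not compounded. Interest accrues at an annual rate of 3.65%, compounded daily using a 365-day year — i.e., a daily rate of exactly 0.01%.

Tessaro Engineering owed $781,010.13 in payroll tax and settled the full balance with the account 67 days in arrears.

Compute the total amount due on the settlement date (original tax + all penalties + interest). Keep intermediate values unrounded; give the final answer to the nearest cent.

$821,405.66

Penalty periods: ⌈67/30⌉ = 3; penalty = 3 × 1.5% × $781,010.13 = $35,145.46…
Interest: $781,010.13 × ((1 + 0.0001)^67 − 1) = $781,010.13 × 0.00672216… = $5,250.0735…
Total = $781,010.13 + $35,145.4559… + $5,250.0735… = $821,405.66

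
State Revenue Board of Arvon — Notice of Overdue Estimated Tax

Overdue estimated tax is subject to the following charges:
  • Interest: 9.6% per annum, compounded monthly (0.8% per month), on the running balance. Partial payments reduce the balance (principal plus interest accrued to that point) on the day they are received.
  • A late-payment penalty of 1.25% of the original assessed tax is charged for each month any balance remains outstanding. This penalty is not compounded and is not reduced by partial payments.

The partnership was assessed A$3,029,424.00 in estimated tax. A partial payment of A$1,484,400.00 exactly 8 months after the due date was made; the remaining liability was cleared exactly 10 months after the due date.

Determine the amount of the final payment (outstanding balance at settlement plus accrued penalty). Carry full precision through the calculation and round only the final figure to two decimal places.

Balance at month 8: A$3,029,424.0000 × (1 + 0.008)^8 = A$3,228,823.5976…
After A$1,484,400.00 payment: A$3,228,823.5976… − A$1,484,400.00 = A$1,744,423.5976…
Balance at month 10: A$1,744,423.5976… × (1 + 0.008)^2 = A$1,772,446.0183…
Penalty: 10 × 1.25% × A$3,029,424.00 = A$378,678.00
Final settlement = outstanding balance + penalty = A$1,772,446.0183… + A$378,678.00 = A$2,151,124.02

A$2,151,124.02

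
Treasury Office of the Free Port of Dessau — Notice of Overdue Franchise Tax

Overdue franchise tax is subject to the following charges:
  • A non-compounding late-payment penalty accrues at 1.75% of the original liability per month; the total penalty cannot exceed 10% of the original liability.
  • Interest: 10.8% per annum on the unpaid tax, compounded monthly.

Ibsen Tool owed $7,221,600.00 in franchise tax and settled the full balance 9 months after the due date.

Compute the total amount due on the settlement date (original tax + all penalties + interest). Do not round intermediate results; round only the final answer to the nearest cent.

Penalty (uncapped): 9 × 1.75% × $7,221,600.00 = $1,137,402.00; cap = 10% × $7,221,600.00 = $722,160.00 → penalty = $722,160.00
Interest (10.8%/yr ÷ 12 = 0.9%/month): $7,221,600.00 × ((1 + 0.009)^9 − 1) = $606,456.0315…
Total = $7,221,600.00 + $722,160.0000 + $606,456.0315… = $8,550,216.03

$8,550,216.03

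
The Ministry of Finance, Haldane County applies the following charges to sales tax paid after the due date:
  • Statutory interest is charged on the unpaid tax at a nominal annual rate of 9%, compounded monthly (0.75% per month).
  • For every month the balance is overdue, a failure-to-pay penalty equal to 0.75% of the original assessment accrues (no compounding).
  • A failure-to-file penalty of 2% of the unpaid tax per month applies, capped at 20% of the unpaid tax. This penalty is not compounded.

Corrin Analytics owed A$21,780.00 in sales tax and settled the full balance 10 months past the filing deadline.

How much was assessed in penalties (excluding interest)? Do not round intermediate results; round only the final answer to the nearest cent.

Failure-to-file: 10 × 2% × A$21,780.00 = A$4,356.00, capped at 20% × A$21,780.00 = A$4,356.00
Failure-to-pay penalty: 10 × 0.75% × A$21,780.00 = A$1,633.50
Total penalty = A$4,356.00 + A$1,633.50 = A$5,989.50

A$5,989.50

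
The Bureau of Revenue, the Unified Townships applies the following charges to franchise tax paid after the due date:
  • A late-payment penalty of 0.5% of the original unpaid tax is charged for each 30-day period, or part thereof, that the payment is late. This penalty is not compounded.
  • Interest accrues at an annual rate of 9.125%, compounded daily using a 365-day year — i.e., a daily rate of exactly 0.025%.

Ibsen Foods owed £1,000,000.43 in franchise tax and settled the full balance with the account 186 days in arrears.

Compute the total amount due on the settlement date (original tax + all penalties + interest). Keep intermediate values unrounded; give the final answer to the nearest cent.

£1,082,592.46

Penalty periods: ⌈186/30⌉ = 7; penalty = 7 × 0.5% × £1,000,000.43 = £35,000.02…
Interest: £1,000,000.43 × ((1 + 0.00025)^186 − 1) = £1,000,000.43 × 0.04759199… = £47,592.0114…
Total = £1,000,000.43 + £35,000.0151… + £47,592.0114… = £1,082,592.46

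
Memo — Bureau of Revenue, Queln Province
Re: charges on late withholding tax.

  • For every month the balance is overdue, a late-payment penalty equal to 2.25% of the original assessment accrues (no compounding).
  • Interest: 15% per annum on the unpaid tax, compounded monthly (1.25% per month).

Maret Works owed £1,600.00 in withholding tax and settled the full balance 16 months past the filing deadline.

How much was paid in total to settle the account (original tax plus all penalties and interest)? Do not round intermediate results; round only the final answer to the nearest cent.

Late-payment penalty = 2.25% × £1,600.00 × 16 mo = £576.00
Interest: £1,600.00 × ((1 + 0.0125)^16 − 1) = £1,600.00 × 0.2198895… = £351.8233…
Total = £1,600.00 + £576.0000 + £351.8233… = £2,527.82

£2,527.82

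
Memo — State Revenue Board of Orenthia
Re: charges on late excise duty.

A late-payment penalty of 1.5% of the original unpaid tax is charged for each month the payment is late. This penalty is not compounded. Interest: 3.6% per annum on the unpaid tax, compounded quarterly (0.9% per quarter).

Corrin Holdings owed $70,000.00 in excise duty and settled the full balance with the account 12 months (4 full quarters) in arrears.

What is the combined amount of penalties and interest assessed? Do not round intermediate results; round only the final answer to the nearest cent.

Late-payment penalty = 1.5% × $70,000.00 × 12 mo = $12,600.00
Interest: $70,000.00 × ((1 + 0.009)^4 − 1) = $70,000.00 × 0.0364889… = $2,554.2246…
Penalties + interest = $12,600.0000 + $2,554.2246… = $15,154.22

$15,154.22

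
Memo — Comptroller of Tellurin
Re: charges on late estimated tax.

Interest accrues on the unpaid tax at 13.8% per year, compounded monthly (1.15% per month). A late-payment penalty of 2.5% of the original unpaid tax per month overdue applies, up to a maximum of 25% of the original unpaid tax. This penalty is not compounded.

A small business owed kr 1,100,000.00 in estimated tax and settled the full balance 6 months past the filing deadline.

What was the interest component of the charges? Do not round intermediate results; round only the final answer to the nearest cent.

kr 78,115.87

Interest: kr 1,100,000.00 × ((1 + 0.0115)^6 − 1) = kr 1,100,000.00 × 0.0710144… = kr 78,115.8742…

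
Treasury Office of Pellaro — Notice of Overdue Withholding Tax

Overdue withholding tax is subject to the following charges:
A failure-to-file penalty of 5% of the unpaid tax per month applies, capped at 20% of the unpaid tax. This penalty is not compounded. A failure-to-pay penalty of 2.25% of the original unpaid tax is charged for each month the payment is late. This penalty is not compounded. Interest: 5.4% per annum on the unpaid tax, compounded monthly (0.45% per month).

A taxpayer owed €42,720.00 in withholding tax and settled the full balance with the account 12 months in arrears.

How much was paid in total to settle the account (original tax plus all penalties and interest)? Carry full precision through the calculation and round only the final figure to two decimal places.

€65,163.24

Failure-to-file: 12 × 5% × €42,720.00 = €25,632.00, capped at 20% × €42,720.00 = €8,544.00
Failure-to-pay penalty = 2.25% × €42,720.00 × 12 mo = €11,534.40
Interest: €42,720.00 × ((1 + 0.0045)^12 − 1) = €42,720.00 × 0.0553568… = €2,364.8404…
Total = €42,720.00 + €20,078.4000 + €2,364.8404… = €65,163.24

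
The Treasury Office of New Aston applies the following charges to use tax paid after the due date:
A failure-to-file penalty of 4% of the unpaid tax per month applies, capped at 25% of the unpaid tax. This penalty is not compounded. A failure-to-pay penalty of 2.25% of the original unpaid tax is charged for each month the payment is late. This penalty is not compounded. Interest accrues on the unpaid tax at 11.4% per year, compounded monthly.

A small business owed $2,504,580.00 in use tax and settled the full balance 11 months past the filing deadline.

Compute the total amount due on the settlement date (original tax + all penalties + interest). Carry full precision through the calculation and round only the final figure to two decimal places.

Failure-to-file: 11 × 4% × $2,504,580.00 = $1,102,015.20, capped at 25% × $2,504,580.00 = $626,145.00
Failure-to-pay penalty: 11 × 2.25% × $2,504,580.00 = $619,883.55
Interest (11.4%/yr ÷ 12 = 0.95%/month): $2,504,580.00 × ((1 + 0.0095)^11 − 1) = $274,521.8565…
Total = $2,504,580.00 + $1,246,028.5500 + $274,521.8565… = $4,025,130.41

$4,025,130.41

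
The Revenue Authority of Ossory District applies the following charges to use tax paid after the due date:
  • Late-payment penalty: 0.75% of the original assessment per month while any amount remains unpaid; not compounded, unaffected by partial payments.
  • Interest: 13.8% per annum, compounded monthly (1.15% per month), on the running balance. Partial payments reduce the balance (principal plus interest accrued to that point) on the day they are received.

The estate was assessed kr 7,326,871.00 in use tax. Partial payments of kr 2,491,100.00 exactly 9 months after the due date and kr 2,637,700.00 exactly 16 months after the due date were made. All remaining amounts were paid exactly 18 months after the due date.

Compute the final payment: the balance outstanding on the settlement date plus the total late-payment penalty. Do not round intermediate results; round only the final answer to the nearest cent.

Balance at month 9: kr 7,326,871.0000 × (1 + 0.0115)^9 = kr 8,121,037.7484…
After kr 2,491,100.00 payment: kr 8,121,037.7484… − kr 2,491,100.00 = kr 5,629,937.7484…
Balance at month 16: kr 5,629,937.7484… × (1 + 0.0115)^7 = kr 6,099,086.6372…
After kr 2,637,700.00 payment: kr 6,099,086.6372… − kr 2,637,700.00 = kr 3,461,386.6372…
Balance at month 18: kr 3,461,386.6372… × (1 + 0.0115)^2 = kr 3,541,456.2982…
Penalty: 18 × 0.75% × kr 7,326,871.00 = kr 989,127.59…
Final settlement = outstanding balance + penalty = kr 3,541,456.2982… + kr 989,127.59… = kr 4,530,583.88

kr 4,530,583.88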